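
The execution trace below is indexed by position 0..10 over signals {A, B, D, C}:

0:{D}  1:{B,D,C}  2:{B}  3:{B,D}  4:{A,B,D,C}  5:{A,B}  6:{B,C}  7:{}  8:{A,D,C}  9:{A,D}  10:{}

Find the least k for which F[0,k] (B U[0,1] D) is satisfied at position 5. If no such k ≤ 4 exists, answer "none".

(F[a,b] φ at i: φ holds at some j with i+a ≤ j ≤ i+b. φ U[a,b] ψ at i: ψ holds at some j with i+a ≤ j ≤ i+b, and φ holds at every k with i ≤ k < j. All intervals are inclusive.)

Scan j = 5,6,… for (B U[0,1] D):
  j=5: fails
  j=6: fails
  j=7: fails
  j=8: holds
First hit at j=8, so smallest k = 8-5 = 3.

3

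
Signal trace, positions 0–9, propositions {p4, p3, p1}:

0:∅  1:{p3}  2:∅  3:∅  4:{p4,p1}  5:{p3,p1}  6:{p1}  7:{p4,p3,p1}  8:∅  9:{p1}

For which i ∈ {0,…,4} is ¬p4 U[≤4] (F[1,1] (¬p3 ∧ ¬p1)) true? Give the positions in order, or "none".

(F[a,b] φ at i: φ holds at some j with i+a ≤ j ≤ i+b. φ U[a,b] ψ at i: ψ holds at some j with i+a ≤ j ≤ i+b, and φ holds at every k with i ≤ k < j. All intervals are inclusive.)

Evaluate at each i in [0,4]:
  i=0: ✓ (rhs at j=1; lhs holds on [0,0])
  i=1: ✓ (rhs at j=1)
  i=2: ✓ (rhs at j=2)
  i=3: ✗ (lhs fails at k=4 before rhs at j=7)
  i=4: ✗ (lhs fails at k=4 before rhs at j=7)

0, 1, 2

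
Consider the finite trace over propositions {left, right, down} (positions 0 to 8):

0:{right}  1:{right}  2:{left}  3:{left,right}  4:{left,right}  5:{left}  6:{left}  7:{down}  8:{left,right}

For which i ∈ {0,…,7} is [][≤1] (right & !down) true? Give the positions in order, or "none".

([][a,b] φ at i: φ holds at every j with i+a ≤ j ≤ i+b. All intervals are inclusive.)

Evaluate at each i in [0,7]:
  i=0: ✓ (all of [0,1])
  i=1: ✗ (fails at j=2)
  i=2: ✗ (fails at j=2)
  i=3: ✓ (all of [3,4])
  i=4: ✗ (fails at j=5)
  i=5: ✗ (fails at j=5)
  i=6: ✗ (fails at j=6)
  i=7: ✗ (fails at j=7)

0, 3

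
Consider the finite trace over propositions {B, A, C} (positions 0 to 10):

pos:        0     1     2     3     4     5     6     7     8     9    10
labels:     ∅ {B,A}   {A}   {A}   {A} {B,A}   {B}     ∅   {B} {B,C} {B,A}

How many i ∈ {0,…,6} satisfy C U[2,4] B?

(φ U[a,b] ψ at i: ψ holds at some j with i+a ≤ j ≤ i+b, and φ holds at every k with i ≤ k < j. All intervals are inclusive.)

0

Evaluate at each i in [0,6]:
  i=0: ✗ (no rhs in [2,4])
  i=1: ✗ (lhs fails at k=1 before rhs at j=5)
  i=2: ✗ (lhs fails at k=2 before rhs at j=5)
  i=3: ✗ (lhs fails at k=3 before rhs at j=5)
  i=4: ✗ (lhs fails at k=4 before rhs at j=6)
  i=5: ✗ (lhs fails at k=5 before rhs at j=8)
  i=6: ✗ (lhs fails at k=6 before rhs at j=8)
Positions where it holds: {} → 0.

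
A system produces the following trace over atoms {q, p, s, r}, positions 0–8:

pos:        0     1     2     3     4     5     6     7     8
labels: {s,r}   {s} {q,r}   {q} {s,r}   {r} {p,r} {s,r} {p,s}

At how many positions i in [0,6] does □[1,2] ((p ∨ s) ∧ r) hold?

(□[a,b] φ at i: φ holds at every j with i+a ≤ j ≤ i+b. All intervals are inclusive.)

Evaluate at each i in [0,6]:
  i=0: ✗ (fails at j=1)
  i=1: ✗ (fails at j=2)
  i=2: ✗ (fails at j=3)
  i=3: ✗ (fails at j=5)
  i=4: ✗ (fails at j=5)
  i=5: ✓ (all of [6,7])
  i=6: ✗ (fails at j=8)
Positions where it holds: {5} → 1.

1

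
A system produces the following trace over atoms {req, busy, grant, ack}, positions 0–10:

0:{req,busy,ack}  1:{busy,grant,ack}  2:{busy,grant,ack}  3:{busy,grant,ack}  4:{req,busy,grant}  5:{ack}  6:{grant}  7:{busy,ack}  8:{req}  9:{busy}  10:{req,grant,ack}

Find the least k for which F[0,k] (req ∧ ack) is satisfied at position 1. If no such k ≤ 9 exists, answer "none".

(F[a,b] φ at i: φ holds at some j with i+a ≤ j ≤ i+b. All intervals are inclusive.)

9

Scan j = 1,2,… for (req ∧ ack):
  j=1: fails
  j=2: fails
  j=3: fails
  j=4: fails
  j=5: fails
  j=6: fails
  j=7: fails
  j=8: fails
  j=9: fails
  j=10: holds
First hit at j=10, so smallest k = 10-1 = 9.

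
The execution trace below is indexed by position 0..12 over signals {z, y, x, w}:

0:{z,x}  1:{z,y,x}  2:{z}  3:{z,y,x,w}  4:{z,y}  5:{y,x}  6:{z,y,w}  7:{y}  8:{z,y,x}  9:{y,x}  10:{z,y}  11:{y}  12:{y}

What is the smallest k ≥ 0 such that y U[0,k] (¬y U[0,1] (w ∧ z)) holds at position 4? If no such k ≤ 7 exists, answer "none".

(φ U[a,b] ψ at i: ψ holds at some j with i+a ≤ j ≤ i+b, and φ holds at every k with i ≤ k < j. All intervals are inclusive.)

2

Need earliest j ≥ 4 with (¬y U[0,1] (w ∧ z)), and y at every k in [4,j-1].
  j=4: rhs fails.
  j=5: rhs fails.
  j=6: rhs holds; lhs holds on [4,5]. k = 2.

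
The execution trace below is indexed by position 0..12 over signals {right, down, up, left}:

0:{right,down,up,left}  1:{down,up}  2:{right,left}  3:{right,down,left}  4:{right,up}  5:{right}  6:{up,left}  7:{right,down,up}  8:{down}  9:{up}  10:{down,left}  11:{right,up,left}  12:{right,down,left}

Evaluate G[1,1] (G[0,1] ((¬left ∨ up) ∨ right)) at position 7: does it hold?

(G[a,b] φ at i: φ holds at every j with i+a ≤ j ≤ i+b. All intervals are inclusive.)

Check G[0,1] ((¬left ∨ up) ∨ right) at every j in [8,8]:
  j=8: holds on [8,9]
All positions satisfy it → formula holds.

Yes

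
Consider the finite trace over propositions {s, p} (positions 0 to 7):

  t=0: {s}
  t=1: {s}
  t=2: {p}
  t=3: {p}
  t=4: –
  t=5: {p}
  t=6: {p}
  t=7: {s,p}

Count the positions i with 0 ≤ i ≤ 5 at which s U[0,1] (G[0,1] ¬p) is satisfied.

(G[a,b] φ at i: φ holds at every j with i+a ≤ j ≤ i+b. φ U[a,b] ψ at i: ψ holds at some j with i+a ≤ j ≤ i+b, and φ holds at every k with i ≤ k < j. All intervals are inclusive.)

1

Evaluate at each i in [0,5]:
  i=0: ✓ (rhs at j=0)
  i=1: ✗ (no rhs in [1,2])
  i=2: ✗ (no rhs in [2,3])
  i=3: ✗ (no rhs in [3,4])
  i=4: ✗ (no rhs in [4,5])
  i=5: ✗ (no rhs in [5,6])
Positions where it holds: {0} → 1.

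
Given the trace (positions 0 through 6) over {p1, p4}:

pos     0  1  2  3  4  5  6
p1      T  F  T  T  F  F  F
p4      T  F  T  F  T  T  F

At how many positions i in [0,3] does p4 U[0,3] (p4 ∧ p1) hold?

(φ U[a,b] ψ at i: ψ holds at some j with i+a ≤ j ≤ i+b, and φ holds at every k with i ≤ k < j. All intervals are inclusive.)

2

Evaluate at each i in [0,3]:
  i=0: ✓ (rhs at j=0)
  i=1: ✗ (lhs fails at k=1 before rhs at j=2)
  i=2: ✓ (rhs at j=2)
  i=3: ✗ (no rhs in [3,6])
Positions where it holds: {0, 2} → 2.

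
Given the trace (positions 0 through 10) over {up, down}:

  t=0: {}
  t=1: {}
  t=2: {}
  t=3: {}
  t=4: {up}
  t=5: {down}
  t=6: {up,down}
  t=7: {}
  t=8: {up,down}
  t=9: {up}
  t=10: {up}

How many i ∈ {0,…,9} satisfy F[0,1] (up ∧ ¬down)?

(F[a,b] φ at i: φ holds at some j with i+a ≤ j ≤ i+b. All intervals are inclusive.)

Evaluate at each i in [0,9]:
  i=0: ✗ (none in [0,1])
  i=1: ✗ (none in [1,2])
  i=2: ✗ (none in [2,3])
  i=3: ✓ (witness j=4)
  i=4: ✓ (witness j=4)
  i=5: ✗ (none in [5,6])
  i=6: ✗ (none in [6,7])
  i=7: ✗ (none in [7,8])
  i=8: ✓ (witness j=9)
  i=9: ✓ (witness j=9)
Positions where it holds: {3, 4, 8, 9} → 4.

4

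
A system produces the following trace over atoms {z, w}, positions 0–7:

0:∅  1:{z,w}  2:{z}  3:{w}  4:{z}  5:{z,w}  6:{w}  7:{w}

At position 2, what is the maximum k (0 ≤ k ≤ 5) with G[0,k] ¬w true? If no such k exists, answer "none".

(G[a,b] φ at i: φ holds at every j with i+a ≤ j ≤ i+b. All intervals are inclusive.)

¬w must hold from j=2 onward; find where it first fails.
  j=2: holds
  j=3: fails
Holds on [2,2], so largest k = 0.

0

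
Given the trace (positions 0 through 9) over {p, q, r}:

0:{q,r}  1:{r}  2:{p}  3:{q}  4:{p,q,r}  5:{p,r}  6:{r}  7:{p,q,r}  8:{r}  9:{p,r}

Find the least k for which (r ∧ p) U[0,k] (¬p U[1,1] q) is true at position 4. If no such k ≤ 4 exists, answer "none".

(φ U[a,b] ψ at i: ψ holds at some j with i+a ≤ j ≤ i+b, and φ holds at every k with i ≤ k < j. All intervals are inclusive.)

Need earliest j ≥ 4 with (¬p U[1,1] q), and (r ∧ p) at every k in [4,j-1].
  j=4: rhs fails.
  j=5: rhs fails.
  j=6: rhs holds; lhs holds on [4,5]. k = 2.

2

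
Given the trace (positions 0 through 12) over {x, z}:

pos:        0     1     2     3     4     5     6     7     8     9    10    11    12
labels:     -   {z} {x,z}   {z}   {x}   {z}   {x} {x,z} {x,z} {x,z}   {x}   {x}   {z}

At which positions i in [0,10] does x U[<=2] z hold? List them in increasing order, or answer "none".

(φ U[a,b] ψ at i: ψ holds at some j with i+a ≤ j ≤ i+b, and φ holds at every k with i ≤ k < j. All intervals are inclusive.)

Evaluate at each i in [0,10]:
  i=0: ✗ (lhs fails at k=0 before rhs at j=1)
  i=1: ✓ (rhs at j=1)
  i=2: ✓ (rhs at j=2)
  i=3: ✓ (rhs at j=3)
  i=4: ✓ (rhs at j=5; lhs holds on [4,4])
  i=5: ✓ (rhs at j=5)
  i=6: ✓ (rhs at j=7; lhs holds on [6,6])
  i=7: ✓ (rhs at j=7)
  i=8: ✓ (rhs at j=8)
  i=9: ✓ (rhs at j=9)
  i=10: ✓ (rhs at j=12; lhs holds on [10,11])

1, 2, 3, 4, 5, 6, 7, 8, 9, 10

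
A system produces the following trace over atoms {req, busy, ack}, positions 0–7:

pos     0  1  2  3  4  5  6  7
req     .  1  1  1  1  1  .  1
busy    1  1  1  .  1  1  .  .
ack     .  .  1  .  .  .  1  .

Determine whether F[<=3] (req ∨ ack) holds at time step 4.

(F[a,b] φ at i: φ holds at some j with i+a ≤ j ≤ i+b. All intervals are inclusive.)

Holds

Check (req ∨ ack) at each j in [4,7]:
  j=4: true
  j=5: true
  j=6: true
  j=7: true
Found at j=4 → formula holds.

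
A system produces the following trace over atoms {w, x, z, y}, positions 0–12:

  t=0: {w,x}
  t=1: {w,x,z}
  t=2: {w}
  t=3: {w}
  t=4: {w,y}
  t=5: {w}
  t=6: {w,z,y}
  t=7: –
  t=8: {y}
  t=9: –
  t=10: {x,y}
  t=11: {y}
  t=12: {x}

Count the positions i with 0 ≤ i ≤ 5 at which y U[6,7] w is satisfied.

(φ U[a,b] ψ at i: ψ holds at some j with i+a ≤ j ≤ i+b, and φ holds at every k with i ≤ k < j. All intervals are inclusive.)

Evaluate at each i in [0,5]:
  i=0: ✗ (lhs fails at k=0 before rhs at j=6)
  i=1: ✗ (no rhs in [7,8])
  i=2: ✗ (no rhs in [8,9])
  i=3: ✗ (no rhs in [9,10])
  i=4: ✗ (no rhs in [10,11])
  i=5: ✗ (no rhs in [11,12])
Positions where it holds: {} → 0.

0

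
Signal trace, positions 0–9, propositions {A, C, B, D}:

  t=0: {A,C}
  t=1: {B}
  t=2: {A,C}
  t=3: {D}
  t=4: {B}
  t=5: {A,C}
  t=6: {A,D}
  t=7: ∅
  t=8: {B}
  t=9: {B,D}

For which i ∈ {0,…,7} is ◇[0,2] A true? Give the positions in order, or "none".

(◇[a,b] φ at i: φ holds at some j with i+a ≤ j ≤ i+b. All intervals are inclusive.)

0, 1, 2, 3, 4, 5, 6

Evaluate at each i in [0,7]:
  i=0: ✓ (witness j=0)
  i=1: ✓ (witness j=2)
  i=2: ✓ (witness j=2)
  i=3: ✓ (witness j=5)
  i=4: ✓ (witness j=5)
  i=5: ✓ (witness j=5)
  i=6: ✓ (witness j=6)
  i=7: ✗ (none in [7,9])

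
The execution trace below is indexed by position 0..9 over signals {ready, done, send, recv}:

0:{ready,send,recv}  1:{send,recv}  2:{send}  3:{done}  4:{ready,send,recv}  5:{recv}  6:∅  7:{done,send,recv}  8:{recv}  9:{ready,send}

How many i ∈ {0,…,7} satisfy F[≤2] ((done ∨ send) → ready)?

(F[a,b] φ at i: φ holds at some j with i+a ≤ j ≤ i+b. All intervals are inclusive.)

Evaluate at each i in [0,7]:
  i=0: ✓ (witness j=0)
  i=1: ✗ (none in [1,3])
  i=2: ✓ (witness j=4)
  i=3: ✓ (witness j=4)
  i=4: ✓ (witness j=4)
  i=5: ✓ (witness j=5)
  i=6: ✓ (witness j=6)
  i=7: ✓ (witness j=8)
Positions where it holds: {0, 2, 3, 4, 5, 6, 7} → 7.

7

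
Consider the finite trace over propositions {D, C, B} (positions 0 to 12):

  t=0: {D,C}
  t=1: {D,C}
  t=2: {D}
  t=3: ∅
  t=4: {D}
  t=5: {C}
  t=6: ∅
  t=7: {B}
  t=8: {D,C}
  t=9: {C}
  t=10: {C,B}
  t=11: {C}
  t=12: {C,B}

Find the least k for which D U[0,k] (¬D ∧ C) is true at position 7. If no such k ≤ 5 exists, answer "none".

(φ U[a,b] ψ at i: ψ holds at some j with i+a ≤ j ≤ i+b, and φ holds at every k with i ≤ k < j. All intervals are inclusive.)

none

Need earliest j ≥ 7 with (¬D ∧ C), and D at every k in [7,j-1].
  j=7: rhs fails.
  j=8: rhs fails.
  j=9: rhs holds but lhs fails at k=7.
  j=10: rhs holds but lhs fails at k=7.
  j=11: rhs holds but lhs fails at k=7.
  j=12: rhs holds but lhs fails at k=7.
No witness within the range → none.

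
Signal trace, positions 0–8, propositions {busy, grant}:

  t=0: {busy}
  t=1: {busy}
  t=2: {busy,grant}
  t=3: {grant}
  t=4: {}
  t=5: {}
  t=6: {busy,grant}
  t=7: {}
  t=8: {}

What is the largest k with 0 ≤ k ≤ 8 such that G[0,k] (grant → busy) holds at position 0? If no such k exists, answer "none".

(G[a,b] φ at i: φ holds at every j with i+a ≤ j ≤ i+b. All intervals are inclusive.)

(grant → busy) must hold from j=0 onward; find where it first fails.
  j=0: holds
  j=1: holds
  j=2: holds
  j=3: fails
Holds on [0,2], so largest k = 2.

2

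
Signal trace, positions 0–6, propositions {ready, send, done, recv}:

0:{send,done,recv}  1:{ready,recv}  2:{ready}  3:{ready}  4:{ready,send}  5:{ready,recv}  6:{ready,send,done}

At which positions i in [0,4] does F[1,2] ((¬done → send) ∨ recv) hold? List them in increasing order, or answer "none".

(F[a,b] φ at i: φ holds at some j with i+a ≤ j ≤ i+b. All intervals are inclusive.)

0, 2, 3, 4

Evaluate at each i in [0,4]:
  i=0: ✓ (witness j=1)
  i=1: ✗ (none in [2,3])
  i=2: ✓ (witness j=4)
  i=3: ✓ (witness j=4)
  i=4: ✓ (witness j=5)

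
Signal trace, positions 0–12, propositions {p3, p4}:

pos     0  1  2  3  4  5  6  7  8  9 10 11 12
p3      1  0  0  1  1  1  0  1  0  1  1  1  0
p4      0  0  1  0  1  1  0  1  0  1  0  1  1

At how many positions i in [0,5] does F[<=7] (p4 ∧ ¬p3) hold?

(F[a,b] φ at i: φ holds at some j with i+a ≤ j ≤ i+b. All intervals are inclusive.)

Evaluate at each i in [0,5]:
  i=0: ✓ (witness j=2)
  i=1: ✓ (witness j=2)
  i=2: ✓ (witness j=2)
  i=3: ✗ (none in [3,10])
  i=4: ✗ (none in [4,11])
  i=5: ✓ (witness j=12)
Positions where it holds: {0, 1, 2, 5} → 4.

4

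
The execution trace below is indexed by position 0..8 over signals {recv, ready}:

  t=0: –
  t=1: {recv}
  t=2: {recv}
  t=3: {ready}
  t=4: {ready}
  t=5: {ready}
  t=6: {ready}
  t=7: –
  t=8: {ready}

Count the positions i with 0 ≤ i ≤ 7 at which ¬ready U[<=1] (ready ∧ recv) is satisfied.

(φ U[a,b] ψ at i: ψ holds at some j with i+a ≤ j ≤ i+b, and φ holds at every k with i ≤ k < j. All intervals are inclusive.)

0

Evaluate at each i in [0,7]:
  i=0: ✗ (no rhs in [0,1])
  i=1: ✗ (no rhs in [1,2])
  i=2: ✗ (no rhs in [2,3])
  i=3: ✗ (no rhs in [3,4])
  i=4: ✗ (no rhs in [4,5])
  i=5: ✗ (no rhs in [5,6])
  i=6: ✗ (no rhs in [6,7])
  i=7: ✗ (no rhs in [7,8])
Positions where it holds: {} → 0.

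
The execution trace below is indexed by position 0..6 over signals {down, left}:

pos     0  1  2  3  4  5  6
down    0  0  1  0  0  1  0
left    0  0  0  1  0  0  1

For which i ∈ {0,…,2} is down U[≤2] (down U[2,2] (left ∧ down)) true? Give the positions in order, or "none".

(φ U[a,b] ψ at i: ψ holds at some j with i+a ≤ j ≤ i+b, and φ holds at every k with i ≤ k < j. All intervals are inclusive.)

Evaluate at each i in [0,2]:
  i=0: ✗ (no rhs in [0,2])
  i=1: ✗ (no rhs in [1,3])
  i=2: ✗ (no rhs in [2,4])

none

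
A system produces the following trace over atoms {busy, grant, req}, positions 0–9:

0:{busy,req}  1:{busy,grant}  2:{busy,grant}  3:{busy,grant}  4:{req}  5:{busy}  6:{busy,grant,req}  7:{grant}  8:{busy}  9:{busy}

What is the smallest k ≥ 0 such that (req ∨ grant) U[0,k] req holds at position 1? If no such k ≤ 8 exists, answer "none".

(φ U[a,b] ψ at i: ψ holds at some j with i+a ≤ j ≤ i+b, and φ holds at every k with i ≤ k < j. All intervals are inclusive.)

3

Need earliest j ≥ 1 with req, and (req ∨ grant) at every k in [1,j-1].
  j=1: rhs fails.
  j=2: rhs fails.
  j=3: rhs fails.
  j=4: rhs holds; lhs holds on [1,3]. k = 3.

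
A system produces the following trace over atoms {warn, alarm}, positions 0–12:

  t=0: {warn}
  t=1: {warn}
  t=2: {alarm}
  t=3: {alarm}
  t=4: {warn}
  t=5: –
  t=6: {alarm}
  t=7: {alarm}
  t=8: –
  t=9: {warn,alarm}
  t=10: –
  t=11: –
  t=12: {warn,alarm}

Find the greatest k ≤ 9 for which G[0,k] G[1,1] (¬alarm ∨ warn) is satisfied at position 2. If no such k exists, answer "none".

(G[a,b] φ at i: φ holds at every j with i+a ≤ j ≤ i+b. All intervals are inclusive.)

none

G[1,1] (¬alarm ∨ warn) must hold from j=2 onward; find where it first fails.
  j=2: fails → no k works.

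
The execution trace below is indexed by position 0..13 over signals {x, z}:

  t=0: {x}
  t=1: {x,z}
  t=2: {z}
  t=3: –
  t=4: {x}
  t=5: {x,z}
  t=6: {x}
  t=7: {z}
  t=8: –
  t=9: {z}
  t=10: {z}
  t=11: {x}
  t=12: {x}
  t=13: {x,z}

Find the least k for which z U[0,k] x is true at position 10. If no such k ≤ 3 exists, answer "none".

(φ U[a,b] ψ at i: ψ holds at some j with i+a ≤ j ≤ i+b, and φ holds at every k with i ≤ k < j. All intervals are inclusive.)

Need earliest j ≥ 10 with x, and z at every k in [10,j-1].
  j=10: rhs fails.
  j=11: rhs holds; lhs holds on [10,10]. k = 1.

1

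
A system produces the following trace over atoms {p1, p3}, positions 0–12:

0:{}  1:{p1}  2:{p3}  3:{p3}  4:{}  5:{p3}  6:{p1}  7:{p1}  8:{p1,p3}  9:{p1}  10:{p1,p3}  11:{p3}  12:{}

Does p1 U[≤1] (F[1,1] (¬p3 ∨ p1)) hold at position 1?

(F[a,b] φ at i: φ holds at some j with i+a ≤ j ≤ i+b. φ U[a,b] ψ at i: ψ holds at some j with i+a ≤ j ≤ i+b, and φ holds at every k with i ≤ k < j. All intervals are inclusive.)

False

Need some j in [1,2] with F[1,1] (¬p3 ∨ p1), and p1 at every k in [1,j-1].
  j=1: F[1,1] (¬p3 ∨ p1) — fails (none in [2,2]).
  j=2: F[1,1] (¬p3 ∨ p1) — fails (none in [3,3]).
No j in the window works → until fails.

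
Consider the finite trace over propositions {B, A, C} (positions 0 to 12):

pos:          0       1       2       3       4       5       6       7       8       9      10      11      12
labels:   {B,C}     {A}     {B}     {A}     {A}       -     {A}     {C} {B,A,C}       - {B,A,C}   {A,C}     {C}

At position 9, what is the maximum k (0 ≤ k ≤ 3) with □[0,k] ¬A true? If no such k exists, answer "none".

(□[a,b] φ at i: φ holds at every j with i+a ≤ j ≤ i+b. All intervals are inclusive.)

0

¬A must hold from j=9 onward; find where it first fails.
  j=9: holds
  j=10: fails
Holds on [9,9], so largest k = 0.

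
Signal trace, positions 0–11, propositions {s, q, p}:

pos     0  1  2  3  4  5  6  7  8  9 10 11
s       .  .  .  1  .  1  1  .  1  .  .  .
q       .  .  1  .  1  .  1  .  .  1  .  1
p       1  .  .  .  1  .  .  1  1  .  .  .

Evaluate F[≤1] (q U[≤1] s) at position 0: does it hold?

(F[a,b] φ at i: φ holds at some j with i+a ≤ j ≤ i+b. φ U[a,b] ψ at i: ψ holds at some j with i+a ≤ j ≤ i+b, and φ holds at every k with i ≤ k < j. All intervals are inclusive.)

Check (q U[≤1] s) at each j in [0,1]:
  j=0: fails
  j=1: fails
No position in the window satisfies it → formula fails.

No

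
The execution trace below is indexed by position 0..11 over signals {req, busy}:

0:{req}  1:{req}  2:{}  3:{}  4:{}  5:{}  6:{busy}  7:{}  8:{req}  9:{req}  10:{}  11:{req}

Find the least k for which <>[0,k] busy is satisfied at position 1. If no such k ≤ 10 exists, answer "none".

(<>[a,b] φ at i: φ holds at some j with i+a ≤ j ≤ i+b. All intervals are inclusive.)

5

Scan j = 1,2,… for busy:
  j=1: fails
  j=2: fails
  j=3: fails
  j=4: fails
  j=5: fails
  j=6: holds
First hit at j=6, so smallest k = 6-1 = 5.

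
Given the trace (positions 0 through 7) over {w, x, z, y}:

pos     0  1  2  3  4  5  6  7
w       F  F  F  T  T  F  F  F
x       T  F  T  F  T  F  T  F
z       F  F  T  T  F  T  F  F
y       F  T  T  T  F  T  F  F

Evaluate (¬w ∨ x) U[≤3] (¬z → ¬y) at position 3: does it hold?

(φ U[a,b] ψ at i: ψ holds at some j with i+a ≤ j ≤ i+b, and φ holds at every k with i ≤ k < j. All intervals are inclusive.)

Need some j in [3,6] with (¬z → ¬y), and (¬w ∨ x) at every k in [3,j-1].
  j=3: (¬z → ¬y) holds; no prefix to check → satisfied.

Holds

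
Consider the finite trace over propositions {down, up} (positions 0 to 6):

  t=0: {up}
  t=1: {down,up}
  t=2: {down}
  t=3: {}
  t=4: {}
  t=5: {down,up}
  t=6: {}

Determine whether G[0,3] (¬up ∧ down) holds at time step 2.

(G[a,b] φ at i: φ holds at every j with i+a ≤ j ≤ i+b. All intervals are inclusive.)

Does not hold

Check (¬up ∧ down) at every j in [2,5]:
  j=2: true
  j=3: false
  j=4: false
  j=5: false
Fails at j=3 → formula fails.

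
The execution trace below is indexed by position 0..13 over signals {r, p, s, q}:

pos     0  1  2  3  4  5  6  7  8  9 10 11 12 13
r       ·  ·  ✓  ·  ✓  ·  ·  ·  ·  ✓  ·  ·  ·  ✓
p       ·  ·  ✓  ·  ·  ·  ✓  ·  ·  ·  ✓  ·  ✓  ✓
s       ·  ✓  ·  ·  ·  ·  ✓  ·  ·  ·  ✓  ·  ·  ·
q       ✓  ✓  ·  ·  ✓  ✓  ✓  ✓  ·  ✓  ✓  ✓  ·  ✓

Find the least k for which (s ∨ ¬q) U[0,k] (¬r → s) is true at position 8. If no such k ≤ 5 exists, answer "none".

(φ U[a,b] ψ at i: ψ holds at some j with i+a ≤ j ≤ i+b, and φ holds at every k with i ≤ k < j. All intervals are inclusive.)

Need earliest j ≥ 8 with (¬r → s), and (s ∨ ¬q) at every k in [8,j-1].
  j=8: rhs fails.
  j=9: rhs holds; lhs holds on [8,8]. k = 1.

1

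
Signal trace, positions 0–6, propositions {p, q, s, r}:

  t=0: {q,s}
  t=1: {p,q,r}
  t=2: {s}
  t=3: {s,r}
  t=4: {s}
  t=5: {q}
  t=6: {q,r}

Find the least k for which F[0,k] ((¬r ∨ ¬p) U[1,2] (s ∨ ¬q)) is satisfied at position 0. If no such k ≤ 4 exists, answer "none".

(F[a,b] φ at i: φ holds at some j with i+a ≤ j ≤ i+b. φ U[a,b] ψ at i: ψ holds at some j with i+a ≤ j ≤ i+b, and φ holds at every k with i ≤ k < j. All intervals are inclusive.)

2

Scan j = 0,1,… for ((¬r ∨ ¬p) U[1,2] (s ∨ ¬q)):
  j=0: fails
  j=1: fails
  j=2: holds
First hit at j=2, so smallest k = 2-0 = 2.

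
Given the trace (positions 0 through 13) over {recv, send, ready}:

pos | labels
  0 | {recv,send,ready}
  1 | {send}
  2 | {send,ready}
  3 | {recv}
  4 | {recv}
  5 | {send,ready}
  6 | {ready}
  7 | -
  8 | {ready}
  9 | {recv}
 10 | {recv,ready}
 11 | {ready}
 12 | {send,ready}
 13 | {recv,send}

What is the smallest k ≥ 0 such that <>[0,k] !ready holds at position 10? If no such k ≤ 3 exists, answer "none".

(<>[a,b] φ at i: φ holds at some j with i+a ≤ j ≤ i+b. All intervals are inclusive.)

Scan j = 10,11,… for !ready:
  j=10: fails
  j=11: fails
  j=12: fails
  j=13: holds
First hit at j=13, so smallest k = 13-10 = 3.

3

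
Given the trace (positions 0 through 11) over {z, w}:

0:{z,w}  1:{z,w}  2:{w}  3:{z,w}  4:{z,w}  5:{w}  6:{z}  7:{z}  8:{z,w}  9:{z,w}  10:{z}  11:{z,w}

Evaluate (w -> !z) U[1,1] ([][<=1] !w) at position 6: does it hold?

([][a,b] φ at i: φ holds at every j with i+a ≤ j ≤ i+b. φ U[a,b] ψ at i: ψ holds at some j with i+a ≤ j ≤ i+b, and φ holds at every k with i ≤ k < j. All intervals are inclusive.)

Need some j in [7,7] with [][<=1] !w, and (w -> !z) at every k in [6,j-1].
  j=7: [][<=1] !w — fails at 8.
No j in the window works → until fails.

No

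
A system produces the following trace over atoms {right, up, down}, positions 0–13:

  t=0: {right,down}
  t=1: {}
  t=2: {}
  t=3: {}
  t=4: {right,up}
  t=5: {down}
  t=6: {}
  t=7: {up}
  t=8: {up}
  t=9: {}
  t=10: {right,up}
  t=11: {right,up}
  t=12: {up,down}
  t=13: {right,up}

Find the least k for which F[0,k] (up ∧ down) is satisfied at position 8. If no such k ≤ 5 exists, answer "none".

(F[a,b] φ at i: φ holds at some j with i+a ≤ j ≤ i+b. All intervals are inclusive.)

4

Scan j = 8,9,… for (up ∧ down):
  j=8: fails
  j=9: fails
  j=10: fails
  j=11: fails
  j=12: holds
First hit at j=12, so smallest k = 12-8 = 4.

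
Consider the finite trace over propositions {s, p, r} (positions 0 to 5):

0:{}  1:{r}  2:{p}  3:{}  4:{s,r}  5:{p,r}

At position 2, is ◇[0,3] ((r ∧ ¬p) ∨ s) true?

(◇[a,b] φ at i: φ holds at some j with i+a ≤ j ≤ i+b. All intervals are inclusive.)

True

Check ((r ∧ ¬p) ∨ s) at each j in [2,5]:
  j=2: false
  j=3: false
  j=4: true
  j=5: false
Found at j=4 → formula holds.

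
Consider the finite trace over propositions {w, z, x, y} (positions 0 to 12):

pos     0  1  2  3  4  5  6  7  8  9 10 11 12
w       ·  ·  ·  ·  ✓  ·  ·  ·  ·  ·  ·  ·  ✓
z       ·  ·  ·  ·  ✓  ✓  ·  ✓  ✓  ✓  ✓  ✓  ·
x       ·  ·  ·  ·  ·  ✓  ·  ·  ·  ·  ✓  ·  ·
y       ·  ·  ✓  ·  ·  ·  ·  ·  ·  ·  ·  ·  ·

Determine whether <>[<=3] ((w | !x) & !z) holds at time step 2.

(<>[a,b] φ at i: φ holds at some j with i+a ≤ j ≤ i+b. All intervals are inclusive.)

Check ((w | !x) & !z) at each j in [2,5]:
  j=2: true
  j=3: true
  j=4: false
  j=5: false
Found at j=2 → formula holds.

Yes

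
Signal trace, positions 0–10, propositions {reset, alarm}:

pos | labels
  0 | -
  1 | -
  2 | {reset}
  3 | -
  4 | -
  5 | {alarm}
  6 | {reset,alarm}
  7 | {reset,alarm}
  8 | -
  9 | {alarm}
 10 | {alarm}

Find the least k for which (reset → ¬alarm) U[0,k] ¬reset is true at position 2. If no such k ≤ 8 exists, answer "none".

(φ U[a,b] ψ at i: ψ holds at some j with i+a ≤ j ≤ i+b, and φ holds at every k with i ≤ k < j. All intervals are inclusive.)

1

Need earliest j ≥ 2 with ¬reset, and (reset → ¬alarm) at every k in [2,j-1].
  j=2: rhs fails.
  j=3: rhs holds; lhs holds on [2,2]. k = 1.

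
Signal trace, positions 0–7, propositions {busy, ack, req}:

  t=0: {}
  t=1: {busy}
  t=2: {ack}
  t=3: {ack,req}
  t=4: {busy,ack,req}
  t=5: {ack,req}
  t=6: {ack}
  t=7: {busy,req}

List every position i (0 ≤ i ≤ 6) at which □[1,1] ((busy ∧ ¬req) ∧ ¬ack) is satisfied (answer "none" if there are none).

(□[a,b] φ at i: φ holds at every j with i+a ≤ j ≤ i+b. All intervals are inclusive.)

0

Evaluate at each i in [0,6]:
  i=0: ✓ (all of [1,1])
  i=1: ✗ (fails at j=2)
  i=2: ✗ (fails at j=3)
  i=3: ✗ (fails at j=4)
  i=4: ✗ (fails at j=5)
  i=5: ✗ (fails at j=6)
  i=6: ✗ (fails at j=7)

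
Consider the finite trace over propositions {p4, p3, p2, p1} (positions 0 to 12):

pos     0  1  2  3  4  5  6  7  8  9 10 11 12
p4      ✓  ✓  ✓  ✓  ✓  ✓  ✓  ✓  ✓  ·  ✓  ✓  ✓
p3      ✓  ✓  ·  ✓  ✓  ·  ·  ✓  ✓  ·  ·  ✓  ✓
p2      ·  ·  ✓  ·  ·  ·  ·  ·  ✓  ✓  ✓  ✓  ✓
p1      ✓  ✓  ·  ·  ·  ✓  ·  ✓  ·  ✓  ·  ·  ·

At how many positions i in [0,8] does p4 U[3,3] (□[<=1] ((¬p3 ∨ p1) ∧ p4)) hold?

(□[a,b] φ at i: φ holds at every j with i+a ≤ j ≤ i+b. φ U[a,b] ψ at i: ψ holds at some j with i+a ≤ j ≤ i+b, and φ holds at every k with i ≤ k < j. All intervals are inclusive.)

2

Evaluate at each i in [0,8]:
  i=0: ✗ (no rhs in [3,3])
  i=1: ✗ (no rhs in [4,4])
  i=2: ✓ (rhs at j=5; lhs holds on [2,4])
  i=3: ✓ (rhs at j=6; lhs holds on [3,5])
  i=4: ✗ (no rhs in [7,7])
  i=5: ✗ (no rhs in [8,8])
  i=6: ✗ (no rhs in [9,9])
  i=7: ✗ (no rhs in [10,10])
  i=8: ✗ (no rhs in [11,11])
Positions where it holds: {2, 3} → 2.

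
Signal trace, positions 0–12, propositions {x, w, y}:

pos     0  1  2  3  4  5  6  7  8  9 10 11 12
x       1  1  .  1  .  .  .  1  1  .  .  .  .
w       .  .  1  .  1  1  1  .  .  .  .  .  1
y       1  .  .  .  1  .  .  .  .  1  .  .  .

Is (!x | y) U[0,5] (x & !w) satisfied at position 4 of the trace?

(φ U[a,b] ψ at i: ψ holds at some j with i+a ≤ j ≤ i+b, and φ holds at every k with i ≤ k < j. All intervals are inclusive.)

Need some j in [4,9] with (x & !w), and (!x | y) at every k in [4,j-1].
  j=4: (x & !w) false.
  j=5: (x & !w) false.
  j=6: (x & !w) false.
  j=7: (x & !w) holds; (!x | y) holds at every k in [4,6] → satisfied.

True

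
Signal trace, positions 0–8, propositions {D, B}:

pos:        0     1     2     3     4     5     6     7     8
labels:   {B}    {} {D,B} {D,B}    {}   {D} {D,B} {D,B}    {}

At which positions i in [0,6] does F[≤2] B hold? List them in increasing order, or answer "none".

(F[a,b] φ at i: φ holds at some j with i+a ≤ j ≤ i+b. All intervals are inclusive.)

Evaluate at each i in [0,6]:
  i=0: ✓ (witness j=0)
  i=1: ✓ (witness j=2)
  i=2: ✓ (witness j=2)
  i=3: ✓ (witness j=3)
  i=4: ✓ (witness j=6)
  i=5: ✓ (witness j=6)
  i=6: ✓ (witness j=6)

0, 1, 2, 3, 4, 5, 6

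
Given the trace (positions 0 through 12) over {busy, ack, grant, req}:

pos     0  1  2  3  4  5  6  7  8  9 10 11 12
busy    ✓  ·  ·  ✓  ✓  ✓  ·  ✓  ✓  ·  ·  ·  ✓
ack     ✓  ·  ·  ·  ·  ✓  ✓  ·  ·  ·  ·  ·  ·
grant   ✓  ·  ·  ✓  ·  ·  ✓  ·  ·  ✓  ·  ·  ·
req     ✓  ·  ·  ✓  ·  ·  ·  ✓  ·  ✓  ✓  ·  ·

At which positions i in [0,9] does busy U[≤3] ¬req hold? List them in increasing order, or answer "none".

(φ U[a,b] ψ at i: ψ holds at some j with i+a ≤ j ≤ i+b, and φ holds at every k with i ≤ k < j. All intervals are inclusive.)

0, 1, 2, 3, 4, 5, 6, 7, 8

Evaluate at each i in [0,9]:
  i=0: ✓ (rhs at j=1; lhs holds on [0,0])
  i=1: ✓ (rhs at j=1)
  i=2: ✓ (rhs at j=2)
  i=3: ✓ (rhs at j=4; lhs holds on [3,3])
  i=4: ✓ (rhs at j=4)
  i=5: ✓ (rhs at j=5)
  i=6: ✓ (rhs at j=6)
  i=7: ✓ (rhs at j=8; lhs holds on [7,7])
  i=8: ✓ (rhs at j=8)
  i=9: ✗ (lhs fails at k=9 before rhs at j=11)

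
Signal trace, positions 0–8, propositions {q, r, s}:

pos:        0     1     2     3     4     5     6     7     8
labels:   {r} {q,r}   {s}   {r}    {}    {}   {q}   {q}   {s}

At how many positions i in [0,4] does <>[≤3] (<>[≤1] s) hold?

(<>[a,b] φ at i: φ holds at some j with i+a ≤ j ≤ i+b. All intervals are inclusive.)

Evaluate at each i in [0,4]:
  i=0: ✓ (witness j=1)
  i=1: ✓ (witness j=1)
  i=2: ✓ (witness j=2)
  i=3: ✗ (none in [3,6])
  i=4: ✓ (witness j=7)
Positions where it holds: {0, 1, 2, 4} → 4.

4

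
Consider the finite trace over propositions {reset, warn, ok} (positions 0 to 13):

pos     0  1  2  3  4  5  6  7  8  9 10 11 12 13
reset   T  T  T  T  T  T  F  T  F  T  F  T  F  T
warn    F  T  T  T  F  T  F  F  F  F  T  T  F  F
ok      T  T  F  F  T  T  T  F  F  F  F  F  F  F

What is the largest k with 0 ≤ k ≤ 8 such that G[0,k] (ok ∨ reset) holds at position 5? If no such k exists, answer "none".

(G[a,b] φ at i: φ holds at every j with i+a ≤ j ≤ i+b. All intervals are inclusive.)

(ok ∨ reset) must hold from j=5 onward; find where it first fails.
  j=5: holds
  j=6: holds
  j=7: holds
  j=8: fails
Holds on [5,7], so largest k = 2.

2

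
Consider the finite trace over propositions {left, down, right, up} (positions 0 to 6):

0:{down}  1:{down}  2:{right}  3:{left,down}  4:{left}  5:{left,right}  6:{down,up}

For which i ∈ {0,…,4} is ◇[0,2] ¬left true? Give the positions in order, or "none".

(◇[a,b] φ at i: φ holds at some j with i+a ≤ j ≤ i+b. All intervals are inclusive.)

0, 1, 2, 4

Evaluate at each i in [0,4]:
  i=0: ✓ (witness j=0)
  i=1: ✓ (witness j=1)
  i=2: ✓ (witness j=2)
  i=3: ✗ (none in [3,5])
  i=4: ✓ (witness j=6)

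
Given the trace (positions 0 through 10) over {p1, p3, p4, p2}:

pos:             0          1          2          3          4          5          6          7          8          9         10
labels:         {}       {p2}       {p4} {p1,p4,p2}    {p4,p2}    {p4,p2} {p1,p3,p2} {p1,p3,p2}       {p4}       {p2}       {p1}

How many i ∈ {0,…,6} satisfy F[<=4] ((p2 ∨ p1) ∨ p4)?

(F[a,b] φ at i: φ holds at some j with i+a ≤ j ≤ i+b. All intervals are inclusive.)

Evaluate at each i in [0,6]:
  i=0: ✓ (witness j=1)
  i=1: ✓ (witness j=1)
  i=2: ✓ (witness j=2)
  i=3: ✓ (witness j=3)
  i=4: ✓ (witness j=4)
  i=5: ✓ (witness j=5)
  i=6: ✓ (witness j=6)
Positions where it holds: {0, 1, 2, 3, 4, 5, 6} → 7.

7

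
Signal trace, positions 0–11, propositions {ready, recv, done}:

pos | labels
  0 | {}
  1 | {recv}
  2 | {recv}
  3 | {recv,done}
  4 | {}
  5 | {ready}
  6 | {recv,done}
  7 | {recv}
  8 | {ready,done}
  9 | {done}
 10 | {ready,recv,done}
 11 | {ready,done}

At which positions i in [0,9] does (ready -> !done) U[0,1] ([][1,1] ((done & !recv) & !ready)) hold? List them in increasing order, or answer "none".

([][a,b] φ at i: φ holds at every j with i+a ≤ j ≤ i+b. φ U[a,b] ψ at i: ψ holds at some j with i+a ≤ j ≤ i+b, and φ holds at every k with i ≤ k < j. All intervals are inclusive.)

7, 8

Evaluate at each i in [0,9]:
  i=0: ✗ (no rhs in [0,1])
  i=1: ✗ (no rhs in [1,2])
  i=2: ✗ (no rhs in [2,3])
  i=3: ✗ (no rhs in [3,4])
  i=4: ✗ (no rhs in [4,5])
  i=5: ✗ (no rhs in [5,6])
  i=6: ✗ (no rhs in [6,7])
  i=7: ✓ (rhs at j=8; lhs holds on [7,7])
  i=8: ✓ (rhs at j=8)
  i=9: ✗ (no rhs in [9,10])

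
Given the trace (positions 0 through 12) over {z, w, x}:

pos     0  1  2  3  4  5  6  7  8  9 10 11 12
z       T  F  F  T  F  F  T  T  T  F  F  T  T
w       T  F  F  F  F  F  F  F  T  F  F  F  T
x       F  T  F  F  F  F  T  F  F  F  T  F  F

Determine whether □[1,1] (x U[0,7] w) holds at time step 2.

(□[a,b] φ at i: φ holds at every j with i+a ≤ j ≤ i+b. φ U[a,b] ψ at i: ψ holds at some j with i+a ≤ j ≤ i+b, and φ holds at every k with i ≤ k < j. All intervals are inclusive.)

Check (x U[0,7] w) at every j in [3,3]:
  j=3: fails
Fails at j=3 → formula fails.

No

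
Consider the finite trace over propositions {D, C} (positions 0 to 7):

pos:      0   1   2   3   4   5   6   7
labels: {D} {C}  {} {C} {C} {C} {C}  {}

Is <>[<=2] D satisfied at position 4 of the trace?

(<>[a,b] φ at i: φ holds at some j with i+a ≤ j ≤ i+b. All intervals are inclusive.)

Check D at each j in [4,6]:
  j=4: false
  j=5: false
  j=6: false
No position in the window satisfies it → formula fails.

No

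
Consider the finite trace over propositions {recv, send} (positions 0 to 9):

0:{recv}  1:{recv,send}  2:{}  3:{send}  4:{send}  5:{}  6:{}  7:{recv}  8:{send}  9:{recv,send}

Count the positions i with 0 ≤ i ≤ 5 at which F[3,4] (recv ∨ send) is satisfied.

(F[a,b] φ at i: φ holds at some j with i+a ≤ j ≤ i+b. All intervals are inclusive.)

Evaluate at each i in [0,5]:
  i=0: ✓ (witness j=3)
  i=1: ✓ (witness j=4)
  i=2: ✗ (none in [5,6])
  i=3: ✓ (witness j=7)
  i=4: ✓ (witness j=7)
  i=5: ✓ (witness j=8)
Positions where it holds: {0, 1, 3, 4, 5} → 5.

5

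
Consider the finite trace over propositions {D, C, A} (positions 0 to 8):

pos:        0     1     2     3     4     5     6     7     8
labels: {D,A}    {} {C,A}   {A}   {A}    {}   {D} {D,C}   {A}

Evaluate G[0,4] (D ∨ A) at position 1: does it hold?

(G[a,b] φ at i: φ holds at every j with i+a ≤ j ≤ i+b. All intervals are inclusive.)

No

Check (D ∨ A) at every j in [1,5]:
  j=1: false
  j=2: true
  j=3: true
  j=4: true
  j=5: false
Fails at j=1 → formula fails.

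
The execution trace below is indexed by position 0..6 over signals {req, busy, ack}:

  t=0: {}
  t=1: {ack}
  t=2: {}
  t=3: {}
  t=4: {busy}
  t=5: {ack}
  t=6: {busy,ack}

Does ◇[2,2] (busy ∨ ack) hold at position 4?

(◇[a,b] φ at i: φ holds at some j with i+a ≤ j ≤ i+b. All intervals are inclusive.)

Holds

Check (busy ∨ ack) at each j in [6,6]:
  j=6: true
Found at j=6 → formula holds.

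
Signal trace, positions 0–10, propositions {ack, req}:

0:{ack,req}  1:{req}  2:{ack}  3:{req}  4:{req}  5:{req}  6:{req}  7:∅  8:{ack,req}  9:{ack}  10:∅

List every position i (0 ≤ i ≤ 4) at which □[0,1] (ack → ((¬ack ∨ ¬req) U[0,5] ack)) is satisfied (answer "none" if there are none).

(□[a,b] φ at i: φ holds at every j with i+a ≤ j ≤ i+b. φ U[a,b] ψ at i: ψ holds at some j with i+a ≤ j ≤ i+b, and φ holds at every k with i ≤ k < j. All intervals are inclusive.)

Evaluate at each i in [0,4]:
  i=0: ✓ (all of [0,1])
  i=1: ✓ (all of [1,2])
  i=2: ✓ (all of [2,3])
  i=3: ✓ (all of [3,4])
  i=4: ✓ (all of [4,5])

0, 1, 2, 3, 4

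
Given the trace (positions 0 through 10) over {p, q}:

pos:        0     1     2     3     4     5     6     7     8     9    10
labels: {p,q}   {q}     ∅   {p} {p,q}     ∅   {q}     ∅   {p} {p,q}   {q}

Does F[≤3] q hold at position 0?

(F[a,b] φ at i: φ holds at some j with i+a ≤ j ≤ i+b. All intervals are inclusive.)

Check q at each j in [0,3]:
  j=0: true
  j=1: true
  j=2: false
  j=3: false
Found at j=0 → formula holds.

Yes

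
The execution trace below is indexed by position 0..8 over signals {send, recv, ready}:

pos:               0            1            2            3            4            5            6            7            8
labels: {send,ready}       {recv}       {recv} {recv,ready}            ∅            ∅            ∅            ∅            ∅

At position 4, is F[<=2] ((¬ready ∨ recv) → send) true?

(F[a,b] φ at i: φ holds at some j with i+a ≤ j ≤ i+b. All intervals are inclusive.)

Check ((¬ready ∨ recv) → send) at each j in [4,6]:
  j=4: false
  j=5: false
  j=6: false
No position in the window satisfies it → formula fails.

False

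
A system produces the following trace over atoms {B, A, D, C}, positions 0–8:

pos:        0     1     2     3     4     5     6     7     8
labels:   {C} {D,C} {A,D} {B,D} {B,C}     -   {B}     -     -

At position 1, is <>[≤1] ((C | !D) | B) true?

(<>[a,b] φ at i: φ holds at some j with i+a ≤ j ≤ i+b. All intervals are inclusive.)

Check ((C | !D) | B) at each j in [1,2]:
  j=1: true
  j=2: false
Found at j=1 → formula holds.

Yes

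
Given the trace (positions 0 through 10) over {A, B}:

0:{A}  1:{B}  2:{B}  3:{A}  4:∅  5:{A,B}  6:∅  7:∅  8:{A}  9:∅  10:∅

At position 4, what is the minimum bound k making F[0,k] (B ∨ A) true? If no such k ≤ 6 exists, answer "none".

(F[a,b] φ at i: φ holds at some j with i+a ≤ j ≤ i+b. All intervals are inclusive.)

1

Scan j = 4,5,… for (B ∨ A):
  j=4: fails
  j=5: holds
First hit at j=5, so smallest k = 5-4 = 1.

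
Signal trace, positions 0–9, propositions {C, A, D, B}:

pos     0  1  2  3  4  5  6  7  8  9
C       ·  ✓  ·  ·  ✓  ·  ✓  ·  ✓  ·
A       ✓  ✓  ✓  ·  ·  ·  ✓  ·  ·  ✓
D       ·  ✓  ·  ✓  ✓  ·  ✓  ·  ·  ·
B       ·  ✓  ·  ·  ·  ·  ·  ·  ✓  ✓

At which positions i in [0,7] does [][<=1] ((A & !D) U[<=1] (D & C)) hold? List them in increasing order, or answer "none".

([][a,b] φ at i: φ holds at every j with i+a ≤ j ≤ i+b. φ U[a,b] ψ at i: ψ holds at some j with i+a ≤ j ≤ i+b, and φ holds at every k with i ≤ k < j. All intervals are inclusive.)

Evaluate at each i in [0,7]:
  i=0: ✓ (all of [0,1])
  i=1: ✗ (fails at j=2)
  i=2: ✗ (fails at j=2)
  i=3: ✗ (fails at j=3)
  i=4: ✗ (fails at j=5)
  i=5: ✗ (fails at j=5)
  i=6: ✗ (fails at j=7)
  i=7: ✗ (fails at j=7)

0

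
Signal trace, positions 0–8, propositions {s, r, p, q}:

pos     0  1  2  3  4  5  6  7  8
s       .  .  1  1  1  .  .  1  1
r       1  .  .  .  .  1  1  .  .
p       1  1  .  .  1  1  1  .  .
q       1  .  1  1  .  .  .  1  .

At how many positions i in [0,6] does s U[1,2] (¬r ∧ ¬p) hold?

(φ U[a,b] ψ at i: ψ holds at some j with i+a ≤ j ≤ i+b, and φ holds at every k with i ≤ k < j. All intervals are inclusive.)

Evaluate at each i in [0,6]:
  i=0: ✗ (lhs fails at k=0 before rhs at j=2)
  i=1: ✗ (lhs fails at k=1 before rhs at j=2)
  i=2: ✓ (rhs at j=3; lhs holds on [2,2])
  i=3: ✗ (no rhs in [4,5])
  i=4: ✗ (no rhs in [5,6])
  i=5: ✗ (lhs fails at k=5 before rhs at j=7)
  i=6: ✗ (lhs fails at k=6 before rhs at j=7)
Positions where it holds: {2} → 1.

1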